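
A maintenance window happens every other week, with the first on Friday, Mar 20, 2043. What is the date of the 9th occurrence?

The 9th occurrence is 8 intervals after the first: 8 × 14 = 112 days after Mar 20, 2043.
Mar has 31 days — 11 days to the end of Mar leaves 101.
Apr has 30 days (71 left).
May has 31 days (40 left).
Jun has 30 days (10 left).
10 days into Jul → Jul 10, 2043.

Jul 10, 2043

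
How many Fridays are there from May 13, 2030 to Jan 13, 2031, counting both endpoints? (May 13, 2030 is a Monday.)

35

May 13, 2030 is a Monday; the first Friday on or after it is May 17, 2030 (4 days later).
From May 17, 2030 to Jan 13, 2031: 14 + 30 + 31 + 31 + 30 + 31 + 30 + 31 + 13 = 241 days (rest of May, Jun, Jul, Aug, Sep, Oct, Nov, Dec, Jan).
241 ÷ 7 = 34 full weeks with remainder 3, so 34 more Fridays after the first → 35.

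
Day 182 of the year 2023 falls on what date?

2023-07-01

January has 31 days (182 − 31 = 151 remain).
February has 28 days (151 − 28 = 123 remain).
March has 31 days (123 − 31 = 92 remain).
April has 30 days (92 − 30 = 62 remain).
May has 31 days (62 − 31 = 31 remain).
June has 30 days (31 − 30 = 1 remain).
1 into July → July 1.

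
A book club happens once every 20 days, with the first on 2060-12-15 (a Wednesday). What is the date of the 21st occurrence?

The 21st occurrence is 20 intervals after the first: 20 × 20 = 400 days after 2060-12-15.
December has 31 days — 16 days to the end of December leaves 384.
January has 31 days (353 left).
February has 28 days (325 left).
March has 31 days (294 left).
April has 30 days (264 left).
May has 31 days (233 left).
June has 30 days (203 left).
July has 31 days (172 left).
August has 31 days (141 left).
September has 30 days (111 left).
October has 31 days (80 left).
November has 30 days (50 left).
December has 31 days (19 left).
19 days into January → 2062-01-19.

2062-01-19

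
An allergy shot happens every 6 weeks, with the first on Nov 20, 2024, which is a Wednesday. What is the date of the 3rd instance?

Feb 12, 2025

The 3rd occurrence is 2 intervals after the first: 2 × 42 = 84 days after Nov 20, 2024.
Nov has 30 days — 10 days to the end of Nov leaves 74.
Dec has 31 days (43 left).
Jan has 31 days (12 left).
12 days into Feb → Feb 12, 2025.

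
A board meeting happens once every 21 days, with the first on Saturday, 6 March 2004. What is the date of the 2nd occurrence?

The 2nd occurrence is 1 interval after the first: 1 × 21 = 21 days after 6 March 2004.
21 days later is 27 March 2004.

27 March 2004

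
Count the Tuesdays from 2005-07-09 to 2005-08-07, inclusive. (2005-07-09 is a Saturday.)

4

2005-07-09 is a Saturday; the first Tuesday on or after it is 2005-07-12 (3 days later).
From 2005-07-12 to 2005-08-07: 19 + 7 = 26 days (rest of July, August).
26 ÷ 7 = 3 full weeks with remainder 5, so 3 more Tuesdays after the first → 4.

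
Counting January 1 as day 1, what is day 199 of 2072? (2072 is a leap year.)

17 July 2072

January has 31 days (199 − 31 = 168 remain).
February has 29 days (168 − 29 = 139 remain).
March has 31 days (139 − 31 = 108 remain).
April has 30 days (108 − 30 = 78 remain).
May has 31 days (78 − 31 = 47 remain).
June has 30 days (47 − 30 = 17 remain).
17 into July → July 17.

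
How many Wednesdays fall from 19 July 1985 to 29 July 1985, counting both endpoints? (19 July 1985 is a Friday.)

1

19 July 1985 is a Friday; the first Wednesday on or after it is 24 July 1985 (5 days later).
From 24 July 1985 to 29 July 1985 is 29 − 24 = 5 days.
5 ÷ 7 = 0 full weeks with remainder 5, so 0 more Wednesdays after the first → 1.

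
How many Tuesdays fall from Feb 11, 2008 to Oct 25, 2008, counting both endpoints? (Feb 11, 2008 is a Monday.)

37

Feb 11, 2008 is a Monday; the first Tuesday on or after it is Feb 12, 2008 (1 day later).
From Feb 12, 2008 to Oct 25, 2008: 17 + 31 + 30 + 31 + 30 + 31 + 31 + 30 + 25 = 256 days (rest of Feb, Mar, Apr, May, Jun, Jul, Aug, Sep, Oct).
256 ÷ 7 = 36 full weeks with remainder 4, so 36 more Tuesdays after the first → 37.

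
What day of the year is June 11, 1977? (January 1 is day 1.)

162

Days in months before June: 31 + 28 + 31 + 30 + 31 = 151.
Plus 11 days into June → day 162.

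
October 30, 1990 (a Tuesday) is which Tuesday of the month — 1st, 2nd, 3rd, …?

5th

Day 30 falls in week ⌈30/7⌉ of the month.
Days 1–7 hold the 1st Tuesday, 8–14 the 2nd, 15–21 the 3rd, 22–28 the 4th, 29–31 the 5th.
30 is in the range for the 5th.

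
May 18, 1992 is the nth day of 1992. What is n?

139

Days in months before May: 31 + 29 + 31 + 30 = 121.
Plus 18 days into May → day 139.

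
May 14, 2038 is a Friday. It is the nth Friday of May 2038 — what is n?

2nd

Day 14 falls in week ⌈14/7⌉ of the month.
Days 1–7 hold the 1st Friday, 8–14 the 2nd, 15–21 the 3rd, 22–28 the 4th, 29–31 the 5th.
14 is in the range for the 2nd.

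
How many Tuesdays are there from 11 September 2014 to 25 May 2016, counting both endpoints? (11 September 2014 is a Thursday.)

11 September 2014 is a Thursday; the first Tuesday on or after it is 16 September 2014 (5 days later).
From 16 September 2014 to 25 May 2016: 106 + 365 + 146 = 617 days (rest of 2014, 2015, to 25 May 2016 in 2016).
617 ÷ 7 = 88 full weeks with remainder 1, so 88 more Tuesdays after the first → 89.

89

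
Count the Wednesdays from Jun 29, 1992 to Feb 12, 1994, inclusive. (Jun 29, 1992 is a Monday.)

Jun 29, 1992 is a Monday; the first Wednesday on or after it is Jul 1, 1992 (2 days later).
From Jul 1, 1992 to Feb 12, 1994: 183 + 365 + 43 = 591 days (rest of 1992, 1993, to Feb 12, 1994 in 1994).
591 ÷ 7 = 84 full weeks with remainder 3, so 84 more Wednesdays after the first → 85.

85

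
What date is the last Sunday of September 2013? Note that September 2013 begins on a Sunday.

29 September 2013

September 2013 begins on a Sunday, so the first Sunday is September 1.
September 2013 has 30 days. Adding weeks: 1, 8, 15, 22, 29 — the last one ≤ 30 is the 29th.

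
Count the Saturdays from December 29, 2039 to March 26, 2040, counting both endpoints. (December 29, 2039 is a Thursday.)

December 29, 2039 is a Thursday; the first Saturday on or after it is December 31, 2039 (2 days later).
From December 31, 2039 to March 26, 2040: 0 + 31 + 29 + 26 = 86 days (rest of December, January, February, March).
86 ÷ 7 = 12 full weeks with remainder 2, so 12 more Saturdays after the first → 13.

13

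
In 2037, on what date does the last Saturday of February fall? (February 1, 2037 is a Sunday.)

2037-02-28

February 2037 begins on a Sunday, so the first Saturday is February 7 (6 days later).
February 2037 has 28 days. Adding weeks: 7, 14, 21, 28 — the last one ≤ 28 is the 28th.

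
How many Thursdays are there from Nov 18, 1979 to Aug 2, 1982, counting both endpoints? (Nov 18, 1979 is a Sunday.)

Nov 18, 1979 is a Sunday; the first Thursday on or after it is Nov 22, 1979 (4 days later).
From Nov 22, 1979 to Aug 2, 1982: 39 + 366 + 365 + 214 = 984 days (rest of 1979, 1980, 1981, to Aug 2, 1982 in 1982).
984 ÷ 7 = 140 full weeks with remainder 4, so 140 more Thursdays after the first → 141.

141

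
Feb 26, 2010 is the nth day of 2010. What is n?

57

Days in months before Feb: 31 = 31.
Plus 26 days into Feb → day 57.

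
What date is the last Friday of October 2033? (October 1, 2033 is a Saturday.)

October 2033 begins on a Saturday, so the first Friday is October 7 (6 days later).
October 2033 has 31 days. Adding weeks: 7, 14, 21, 28 — the last one ≤ 31 is the 28th.

28 October 2033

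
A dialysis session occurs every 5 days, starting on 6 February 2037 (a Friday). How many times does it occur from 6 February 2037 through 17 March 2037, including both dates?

8

Occurrences land 5·i days after 6 February 2037 for i = 0, 1, 2, …
The window opens on the start date, so the first occurrence inside is #1 on 6 February 2037.
17 March 2037 is 39 days after the start; 39 ÷ 5 = 7 remainder 4. Last occurrence in the window: #8 on 13 March 2037.
Occurrences #1 through #8: 8 in total.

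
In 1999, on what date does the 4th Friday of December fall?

The first Friday of December 1999 is December 3.
The 4th Friday is 3 weeks later: 3 + 21 = 24.

December 24, 1999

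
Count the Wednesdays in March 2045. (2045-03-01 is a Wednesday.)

5

2045-03-01 is a Wednesday; the first Wednesday on or after it is 2045-03-01.
From 2045-03-01 to 2045-03-31 is 31 − 1 = 30 days.
30 ÷ 7 = 4 full weeks with remainder 2, so 4 more Wednesdays after the first → 5.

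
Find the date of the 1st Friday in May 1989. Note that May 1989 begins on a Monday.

May 1989 begins on a Monday, so the first Friday is May 5 (4 days later).

May 5, 1989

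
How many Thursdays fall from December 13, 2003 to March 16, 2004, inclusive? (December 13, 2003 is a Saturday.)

13

December 13, 2003 is a Saturday; the first Thursday on or after it is December 18, 2003 (5 days later).
From December 18, 2003 to March 16, 2004: 13 + 31 + 29 + 16 = 89 days (rest of December, January, February, March).
89 ÷ 7 = 12 full weeks with remainder 5, so 12 more Thursdays after the first → 13.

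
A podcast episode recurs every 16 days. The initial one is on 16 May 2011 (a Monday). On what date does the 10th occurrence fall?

7 October 2011

The 10th occurrence is 9 intervals after the first: 9 × 16 = 144 days after 16 May 2011.
May has 31 days — 15 days to the end of May leaves 129.
June has 30 days (99 left).
July has 31 days (68 left).
August has 31 days (37 left).
September has 30 days (7 left).
7 days into October → 7 October 2011.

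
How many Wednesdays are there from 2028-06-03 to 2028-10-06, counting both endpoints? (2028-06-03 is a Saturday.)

2028-06-03 is a Saturday; the first Wednesday on or after it is 2028-06-07 (4 days later).
From 2028-06-07 to 2028-10-06: 23 + 31 + 31 + 30 + 6 = 121 days (rest of June, July, August, September, October).
121 ÷ 7 = 17 full weeks with remainder 2, so 17 more Wednesdays after the first → 18.

18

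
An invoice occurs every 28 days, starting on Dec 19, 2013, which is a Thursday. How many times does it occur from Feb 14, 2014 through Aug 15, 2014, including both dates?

Occurrences land 28·i days after Dec 19, 2013 for i = 0, 1, 2, …
Feb 14, 2014 is 57 days after the start; 57 ÷ 28 = 2 remainder 1; since the remainder is 1, round up to i = 3. First occurrence in the window: #4 on Mar 13, 2014 (3×28 = 84 days in).
Aug 15, 2014 is 239 days after the start; 239 ÷ 28 = 8 remainder 15. Last occurrence in the window: #9 on Jul 31, 2014.
Occurrences #4 through #9: 6 in total.

6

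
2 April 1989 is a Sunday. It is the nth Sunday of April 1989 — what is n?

1st

Day 2 falls in week ⌈2/7⌉ of the month.
Days 1–7 hold the 1st Sunday, 8–14 the 2nd, 15–21 the 3rd, 22–28 the 4th, 29–31 the 5th.
2 is in the range for the 1st.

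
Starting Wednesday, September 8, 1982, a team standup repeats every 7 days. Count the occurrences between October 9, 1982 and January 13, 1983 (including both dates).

Occurrences land 7·i days after September 8, 1982 for i = 0, 1, 2, …
October 9, 1982 is 31 days after the start; 31 ÷ 7 = 4 remainder 3; since the remainder is 3, round up to i = 5. First occurrence in the window: #6 on October 13, 1982 (5×7 = 35 days in).
January 13, 1983 is 127 days after the start; 127 ÷ 7 = 18 remainder 1. Last occurrence in the window: #19 on January 12, 1983.
Occurrences #6 through #19: 14 in total.

14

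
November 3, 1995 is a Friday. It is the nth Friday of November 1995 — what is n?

Day 3 falls in week ⌈3/7⌉ of the month.
Days 1–7 hold the 1st Friday, 8–14 the 2nd, 15–21 the 3rd, 22–28 the 4th, 29–31 the 5th.
3 is in the range for the 1st.

1st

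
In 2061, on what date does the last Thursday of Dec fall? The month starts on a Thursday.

Dec 29, 2061

Dec 2061 begins on a Thursday, so the first Thursday is Dec 1.
Dec 2061 has 31 days. Adding weeks: 1, 8, 15, 22, 29 — the last one ≤ 31 is the 29th.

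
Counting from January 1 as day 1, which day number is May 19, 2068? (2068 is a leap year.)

140

Days in months before May: 31 + 29 + 31 + 30 = 121.
Plus 19 days into May → day 140.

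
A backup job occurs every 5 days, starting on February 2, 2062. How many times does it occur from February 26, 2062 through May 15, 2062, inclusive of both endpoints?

Occurrences land 5·i days after February 2, 2062 for i = 0, 1, 2, …
February 26, 2062 is 24 days after the start; 24 ÷ 5 = 4 remainder 4; since the remainder is 4, round up to i = 5. First occurrence in the window: #6 on February 27, 2062 (5×5 = 25 days in).
May 15, 2062 is 102 days after the start; 102 ÷ 5 = 20 remainder 2. Last occurrence in the window: #21 on May 13, 2062.
Occurrences #6 through #21: 16 in total.

16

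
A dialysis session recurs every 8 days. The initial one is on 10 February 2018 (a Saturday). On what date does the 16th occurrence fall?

The 16th occurrence is 15 intervals after the first: 15 × 8 = 120 days after 10 February 2018.
February has 28 days — 18 days to the end of February leaves 102.
March has 31 days (71 left).
April has 30 days (41 left).
May has 31 days (10 left).
10 days into June → 10 June 2018.

10 June 2018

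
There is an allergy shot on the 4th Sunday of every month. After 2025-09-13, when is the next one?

2025-09-28

September 2025 starts on a Monday; its first Sunday is the 7th, so the 4th Sunday is the 28th — 2025-09-28.
2025-09-28 is after 2025-09-13, so that is the next one.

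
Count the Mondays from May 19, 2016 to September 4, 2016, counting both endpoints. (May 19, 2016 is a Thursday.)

15

May 19, 2016 is a Thursday; the first Monday on or after it is May 23, 2016 (4 days later).
From May 23, 2016 to September 4, 2016: 8 + 30 + 31 + 31 + 4 = 104 days (rest of May, June, July, August, September).
104 ÷ 7 = 14 full weeks with remainder 6, so 14 more Mondays after the first → 15.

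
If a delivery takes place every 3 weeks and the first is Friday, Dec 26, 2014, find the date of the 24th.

The 24th occurrence is 23 intervals after the first: 23 × 21 = 483 days after Dec 26, 2014.
Dec has 31 days — 5 days to the end of Dec leaves 478.
2015 has 365 days (113 left).
Jan has 31 days (82 left).
Feb has 29 days (53 left).
Mar has 31 days (22 left).
22 days into Apr → Apr 22, 2016.

Apr 22, 2016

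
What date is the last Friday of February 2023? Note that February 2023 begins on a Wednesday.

February 2023 begins on a Wednesday, so the first Friday is February 3 (2 days later).
February 2023 has 28 days. Adding weeks: 3, 10, 17, 24 — the last one ≤ 28 is the 24th.

24 February 2023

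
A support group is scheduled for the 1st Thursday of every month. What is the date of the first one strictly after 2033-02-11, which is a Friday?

2033-03-03

February 2033 starts on a Tuesday, so its 1st Thursday is 2033-02-03 (2 days in).
That is not after 2033-02-11, so look at March 2033.
March 2033 starts on a Tuesday, so its 1st Thursday is 2033-03-03 (2 days in).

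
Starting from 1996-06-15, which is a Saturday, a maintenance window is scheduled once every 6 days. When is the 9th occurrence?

1996-08-02

The 9th occurrence is 8 intervals after the first: 8 × 6 = 48 days after 1996-06-15.
June has 30 days — 15 days to the end of June leaves 33.
July has 31 days (2 left).
2 days into August → 1996-08-02.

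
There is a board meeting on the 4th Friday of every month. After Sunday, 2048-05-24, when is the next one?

2048-06-26

May 2048 starts on a Friday; its first Friday is the 1st, so the 4th Friday is the 22nd — 2048-05-22.
That is not after 2048-05-24, so look at June 2048.
June 2048 starts on a Monday; its first Friday is the 5th, so the 4th Friday is the 26th — 2048-06-26.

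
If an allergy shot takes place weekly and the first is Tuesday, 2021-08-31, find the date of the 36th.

The 36th occurrence is 35 intervals after the first: 35 × 7 = 245 days after 2021-08-31.
August has 31 days — 0 days to the end of August leaves 245.
September has 30 days (215 left).
October has 31 days (184 left).
November has 30 days (154 left).
December has 31 days (123 left).
January has 31 days (92 left).
February has 28 days (64 left).
March has 31 days (33 left).
April has 30 days (3 left).
3 days into May → 2022-05-03.

2022-05-03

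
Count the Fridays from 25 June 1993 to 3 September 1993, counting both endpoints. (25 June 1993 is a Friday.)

11

25 June 1993 is a Friday; the first Friday on or after it is 25 June 1993.
From 25 June 1993 to 3 September 1993: 5 + 31 + 31 + 3 = 70 days (rest of June, July, August, September).
70 ÷ 7 = 10 full weeks with remainder 0, so 10 more Fridays after the first → 11.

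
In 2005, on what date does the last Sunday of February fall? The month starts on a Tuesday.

February 27, 2005

February 2005 begins on a Tuesday, so the first Sunday is February 6 (5 days later).
February 2005 has 28 days. Adding weeks: 6, 13, 20, 27 — the last one ≤ 28 is the 27th.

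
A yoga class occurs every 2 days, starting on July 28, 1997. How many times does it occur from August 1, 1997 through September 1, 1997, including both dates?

16

Occurrences land 2·i days after July 28, 1997 for i = 0, 1, 2, …
August 1, 1997 is 4 days after the start; 4 ÷ 2 = 2 remainder 0. First occurrence in the window: #3 on August 1, 1997 (2×2 = 4 days in).
September 1, 1997 is 35 days after the start; 35 ÷ 2 = 17 remainder 1. Last occurrence in the window: #18 on August 31, 1997.
Occurrences #3 through #18: 16 in total.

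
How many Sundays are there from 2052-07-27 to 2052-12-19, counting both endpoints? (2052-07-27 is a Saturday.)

2052-07-27 is a Saturday; the first Sunday on or after it is 2052-07-28 (1 day later).
From 2052-07-28 to 2052-12-19: 3 + 31 + 30 + 31 + 30 + 19 = 144 days (rest of July, August, September, October, November, December).
144 ÷ 7 = 20 full weeks with remainder 4, so 20 more Sundays after the first → 21.

21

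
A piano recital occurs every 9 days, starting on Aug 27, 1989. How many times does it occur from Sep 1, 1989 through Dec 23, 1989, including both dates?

Occurrences land 9·i days after Aug 27, 1989 for i = 0, 1, 2, …
Sep 1, 1989 is 5 days after the start; 5 ÷ 9 = 0 remainder 5; since the remainder is 5, round up to i = 1. First occurrence in the window: #2 on Sep 5, 1989 (1×9 = 9 days in).
Dec 23, 1989 is 118 days after the start; 118 ÷ 9 = 13 remainder 1. Last occurrence in the window: #14 on Dec 22, 1989.
Occurrences #2 through #14: 13 in total.

13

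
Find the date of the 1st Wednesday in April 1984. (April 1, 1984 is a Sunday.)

4 April 1984

April 1984 begins on a Sunday, so the first Wednesday is April 4 (3 days later).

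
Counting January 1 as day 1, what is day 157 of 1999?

June 6, 1999

January has 31 days (157 − 31 = 126 remain).
February has 28 days (126 − 28 = 98 remain).
March has 31 days (98 − 31 = 67 remain).
April has 30 days (67 − 30 = 37 remain).
May has 31 days (37 − 31 = 6 remain).
6 into June → June 6.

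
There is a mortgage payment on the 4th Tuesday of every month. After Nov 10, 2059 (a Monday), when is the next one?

Nov 2059 starts on a Saturday; its first Tuesday is the 4th, so the 4th Tuesday is the 25th — Nov 25, 2059.
Nov 25, 2059 is after Nov 10, 2059, so that is the next one.

Nov 25, 2059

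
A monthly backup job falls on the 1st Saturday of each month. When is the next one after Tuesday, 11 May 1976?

May 1976 starts on a Saturday, so its 1st Saturday is 1 May 1976.
That is not after 11 May 1976, so look at June 1976.
June 1976 starts on a Tuesday, so its 1st Saturday is 5 June 1976 (4 days in).

5 June 1976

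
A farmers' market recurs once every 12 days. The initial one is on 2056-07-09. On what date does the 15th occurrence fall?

2056-12-24

The 15th occurrence is 14 intervals after the first: 14 × 12 = 168 days after 2056-07-09.
July has 31 days — 22 days to the end of July leaves 146.
August has 31 days (115 left).
September has 30 days (85 left).
October has 31 days (54 left).
November has 30 days (24 left).
24 days into December → 2056-12-24.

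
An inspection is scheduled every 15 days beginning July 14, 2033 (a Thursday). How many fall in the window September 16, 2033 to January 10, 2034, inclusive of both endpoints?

8

Occurrences land 15·i days after July 14, 2033 for i = 0, 1, 2, …
September 16, 2033 is 64 days after the start; 64 ÷ 15 = 4 remainder 4; since the remainder is 4, round up to i = 5. First occurrence in the window: #6 on September 27, 2033 (5×15 = 75 days in).
January 10, 2034 is 180 days after the start; 180 ÷ 15 = 12 remainder 0. Last occurrence in the window: #13 on January 10, 2034.
Occurrences #6 through #13: 8 in total.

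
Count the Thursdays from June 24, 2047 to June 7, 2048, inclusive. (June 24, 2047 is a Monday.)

50

June 24, 2047 is a Monday; the first Thursday on or after it is June 27, 2047 (3 days later).
From June 27, 2047 to June 7, 2048: 187 + 159 = 346 days (rest of 2047, to June 7, 2048 in 2048).
346 ÷ 7 = 49 full weeks with remainder 3, so 49 more Thursdays after the first → 50.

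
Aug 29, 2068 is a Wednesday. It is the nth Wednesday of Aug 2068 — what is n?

Day 29 falls in week ⌈29/7⌉ of the month.
Days 1–7 hold the 1st Wednesday, 8–14 the 2nd, 15–21 the 3rd, 22–28 the 4th, 29–31 the 5th.
29 is in the range for the 5th.

5th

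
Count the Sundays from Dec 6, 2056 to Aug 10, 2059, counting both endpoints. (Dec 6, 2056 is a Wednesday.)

140

Dec 6, 2056 is a Wednesday; the first Sunday on or after it is Dec 10, 2056 (4 days later).
From Dec 10, 2056 to Aug 10, 2059: 21 + 365 + 365 + 222 = 973 days (rest of 2056, 2057, 2058, to Aug 10, 2059 in 2059).
973 ÷ 7 = 139 full weeks with remainder 0, so 139 more Sundays after the first → 140.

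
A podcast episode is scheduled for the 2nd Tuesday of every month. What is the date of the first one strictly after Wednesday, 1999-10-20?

1999-11-09

October 1999 starts on a Friday; its first Tuesday is the 5th, so the 2nd Tuesday is the 12th — 1999-10-12.
That is not after 1999-10-20, so look at November 1999.
November 1999 starts on a Monday; its first Tuesday is the 2nd, so the 2nd Tuesday is the 9th — 1999-11-09.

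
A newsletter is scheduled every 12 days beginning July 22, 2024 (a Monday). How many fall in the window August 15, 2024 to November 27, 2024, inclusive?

9

Occurrences land 12·i days after July 22, 2024 for i = 0, 1, 2, …
August 15, 2024 is 24 days after the start; 24 ÷ 12 = 2 remainder 0. First occurrence in the window: #3 on August 15, 2024 (2×12 = 24 days in).
November 27, 2024 is 128 days after the start; 128 ÷ 12 = 10 remainder 8. Last occurrence in the window: #11 on November 19, 2024.
Occurrences #3 through #11: 9 in total.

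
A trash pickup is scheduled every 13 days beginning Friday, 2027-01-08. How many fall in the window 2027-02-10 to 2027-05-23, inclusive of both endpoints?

Occurrences land 13·i days after 2027-01-08 for i = 0, 1, 2, …
2027-02-10 is 33 days after the start; 33 ÷ 13 = 2 remainder 7; since the remainder is 7, round up to i = 3. First occurrence in the window: #4 on 2027-02-16 (3×13 = 39 days in).
2027-05-23 is 135 days after the start; 135 ÷ 13 = 10 remainder 5. Last occurrence in the window: #11 on 2027-05-18.
Occurrences #4 through #11: 8 in total.

8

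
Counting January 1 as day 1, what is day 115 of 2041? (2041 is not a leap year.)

April 25, 2041

January has 31 days (115 − 31 = 84 remain).
February has 28 days (84 − 28 = 56 remain).
March has 31 days (56 − 31 = 25 remain).
25 into April → April 25.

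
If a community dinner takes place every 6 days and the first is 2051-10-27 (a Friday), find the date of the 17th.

2052-01-31

The 17th occurrence is 16 intervals after the first: 16 × 6 = 96 days after 2051-10-27.
October has 31 days — 4 days to the end of October leaves 92.
November has 30 days (62 left).
December has 31 days (31 left).
31 days into January → 2052-01-31.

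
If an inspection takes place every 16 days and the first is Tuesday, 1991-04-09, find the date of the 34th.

The 34th occurrence is 33 intervals after the first: 33 × 16 = 528 days after 1991-04-09.
April has 30 days — 21 days to the end of April leaves 507.
From end of April to end of 1991 is 245 days (262 left).
January has 31 days (231 left).
February has 29 days (202 left).
March has 31 days (171 left).
April has 30 days (141 left).
May has 31 days (110 left).
June has 30 days (80 left).
July has 31 days (49 left).
August has 31 days (18 left).
18 days into September → 1992-09-18.

1992-09-18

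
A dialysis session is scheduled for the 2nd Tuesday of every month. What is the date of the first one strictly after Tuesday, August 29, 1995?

August 1995 starts on a Tuesday; its first Tuesday is the 1st, so the 2nd Tuesday is the 8th — August 8, 1995.
That is not after August 29, 1995, so look at September 1995.
September 1995 starts on a Friday; its first Tuesday is the 5th, so the 2nd Tuesday is the 12th — September 12, 1995.

September 12, 1995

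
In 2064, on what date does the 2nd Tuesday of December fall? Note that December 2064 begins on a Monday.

2064-12-09

December 2064 begins on a Monday, so the first Tuesday is December 2 (1 day later).
The 2nd Tuesday is 1 weeks later: 2 + 7 = 9.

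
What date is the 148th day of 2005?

January has 31 days (148 − 31 = 117 remain).
February has 28 days (117 − 28 = 89 remain).
March has 31 days (89 − 31 = 58 remain).
April has 30 days (58 − 30 = 28 remain).
28 into May → May 28.

28 May 2005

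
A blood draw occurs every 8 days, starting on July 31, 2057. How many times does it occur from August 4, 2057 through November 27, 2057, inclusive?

14

Occurrences land 8·i days after July 31, 2057 for i = 0, 1, 2, …
August 4, 2057 is 4 days after the start; 4 ÷ 8 = 0 remainder 4; since the remainder is 4, round up to i = 1. First occurrence in the window: #2 on August 8, 2057 (1×8 = 8 days in).
November 27, 2057 is 119 days after the start; 119 ÷ 8 = 14 remainder 7. Last occurrence in the window: #15 on November 20, 2057.
Occurrences #2 through #15: 14 in total.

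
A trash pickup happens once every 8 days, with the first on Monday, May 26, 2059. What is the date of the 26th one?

December 12, 2059

The 26th occurrence is 25 intervals after the first: 25 × 8 = 200 days after May 26, 2059.
May has 31 days — 5 days to the end of May leaves 195.
June has 30 days (165 left).
July has 31 days (134 left).
August has 31 days (103 left).
September has 30 days (73 left).
October has 31 days (42 left).
November has 30 days (12 left).
12 days into December → December 12, 2059.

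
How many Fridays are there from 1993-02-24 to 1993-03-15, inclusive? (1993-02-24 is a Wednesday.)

1993-02-24 is a Wednesday; the first Friday on or after it is 1993-02-26 (2 days later).
From 1993-02-26 to 1993-03-15: 2 + 15 = 17 days (rest of February, March).
17 ÷ 7 = 2 full weeks with remainder 3, so 2 more Fridays after the first → 3.

3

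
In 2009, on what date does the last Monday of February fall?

February 23, 2009

The first Monday of February 2009 is February 2.
February 2009 has 28 days. Adding weeks: 2, 9, 16, 23 — the last one ≤ 28 is the 23rd.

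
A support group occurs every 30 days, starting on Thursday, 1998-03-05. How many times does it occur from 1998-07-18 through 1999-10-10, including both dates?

Occurrences land 30·i days after 1998-03-05 for i = 0, 1, 2, …
1998-07-18 is 135 days after the start; 135 ÷ 30 = 4 remainder 15; since the remainder is 15, round up to i = 5. First occurrence in the window: #6 on 1998-08-02 (5×30 = 150 days in).
1999-10-10 is 584 days after the start; 584 ÷ 30 = 19 remainder 14. Last occurrence in the window: #20 on 1999-09-26.
Occurrences #6 through #20: 15 in total.

15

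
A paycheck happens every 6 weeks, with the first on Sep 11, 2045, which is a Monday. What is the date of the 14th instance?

Mar 11, 2047

The 14th occurrence is 13 intervals after the first: 13 × 42 = 546 days after Sep 11, 2045.
Sep has 30 days — 19 days to the end of Sep leaves 527.
From end of Sep to end of 2045 is 92 days (435 left).
2046 has 365 days (70 left).
Jan has 31 days (39 left).
Feb has 28 days (11 left).
11 days into Mar → Mar 11, 2047.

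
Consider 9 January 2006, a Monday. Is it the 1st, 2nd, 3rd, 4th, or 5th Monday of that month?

Day 9 falls in week ⌈9/7⌉ of the month.
Days 1–7 hold the 1st Monday, 8–14 the 2nd, 15–21 the 3rd, 22–28 the 4th, 29–31 the 5th.
9 is in the range for the 2nd.

2nd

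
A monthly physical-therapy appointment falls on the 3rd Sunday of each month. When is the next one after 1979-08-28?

August 1979 starts on a Wednesday; its first Sunday is the 5th, so the 3rd Sunday is the 19th — 1979-08-19.
That is not after 1979-08-28, so look at September 1979.
September 1979 starts on a Saturday; its first Sunday is the 2nd, so the 3rd Sunday is the 16th — 1979-09-16.

1979-09-16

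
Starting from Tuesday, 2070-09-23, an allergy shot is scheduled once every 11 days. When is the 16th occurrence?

2071-03-07

The 16th occurrence is 15 intervals after the first: 15 × 11 = 165 days after 2070-09-23.
September has 30 days — 7 days to the end of September leaves 158.
October has 31 days (127 left).
November has 30 days (97 left).
December has 31 days (66 left).
January has 31 days (35 left).
February has 28 days (7 left).
7 days into March → 2071-03-07.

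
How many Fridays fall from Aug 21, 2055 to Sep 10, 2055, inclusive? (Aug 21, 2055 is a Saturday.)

Aug 21, 2055 is a Saturday; the first Friday on or after it is Aug 27, 2055 (6 days later).
From Aug 27, 2055 to Sep 10, 2055: 4 + 10 = 14 days (rest of Aug, Sep).
14 ÷ 7 = 2 full weeks with remainder 0, so 2 more Fridays after the first → 3.

3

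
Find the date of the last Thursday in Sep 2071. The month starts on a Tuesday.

Sep 24, 2071

Sep 2071 begins on a Tuesday, so the first Thursday is Sep 3 (2 days later).
Sep 2071 has 30 days. Adding weeks: 3, 10, 17, 24 — the last one ≤ 30 is the 24th.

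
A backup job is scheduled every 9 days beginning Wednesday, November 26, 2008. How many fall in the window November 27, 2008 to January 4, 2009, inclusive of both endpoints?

4

Occurrences land 9·i days after November 26, 2008 for i = 0, 1, 2, …
November 27, 2008 is 1 day after the start; 1 ÷ 9 = 0 remainder 1; since the remainder is 1, round up to i = 1. First occurrence in the window: #2 on December 5, 2008 (1×9 = 9 days in).
January 4, 2009 is 39 days after the start; 39 ÷ 9 = 4 remainder 3. Last occurrence in the window: #5 on January 1, 2009.
Occurrences #2 through #5: 4 in total.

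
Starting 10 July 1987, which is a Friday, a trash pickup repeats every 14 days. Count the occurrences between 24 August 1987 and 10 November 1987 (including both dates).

5

Occurrences land 14·i days after 10 July 1987 for i = 0, 1, 2, …
24 August 1987 is 45 days after the start; 45 ÷ 14 = 3 remainder 3; since the remainder is 3, round up to i = 4. First occurrence in the window: #5 on 4 September 1987 (4×14 = 56 days in).
10 November 1987 is 123 days after the start; 123 ÷ 14 = 8 remainder 11. Last occurrence in the window: #9 on 30 October 1987.
Occurrences #5 through #9: 5 in total.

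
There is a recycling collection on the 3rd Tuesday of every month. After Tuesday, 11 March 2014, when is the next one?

18 March 2014

March 2014 starts on a Saturday; its first Tuesday is the 4th, so the 3rd Tuesday is the 18th — 18 March 2014.
18 March 2014 is after 11 March 2014, so that is the next one.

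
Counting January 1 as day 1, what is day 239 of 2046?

Jan has 31 days (239 − 31 = 208 remain).
Feb has 28 days (208 − 28 = 180 remain).
Mar has 31 days (180 − 31 = 149 remain).
Apr has 30 days (149 − 30 = 119 remain).
May has 31 days (119 − 31 = 88 remain).
Jun has 30 days (88 − 30 = 58 remain).
Jul has 31 days (58 − 31 = 27 remain).
27 into Aug → Aug 27.

Aug 27, 2046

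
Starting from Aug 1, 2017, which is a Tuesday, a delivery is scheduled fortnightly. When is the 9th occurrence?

The 9th occurrence is 8 intervals after the first: 8 × 14 = 112 days after Aug 1, 2017.
Aug has 31 days — 30 days to the end of Aug leaves 82.
Sep has 30 days (52 left).
Oct has 31 days (21 left).
21 days into Nov → Nov 21, 2017.

Nov 21, 2017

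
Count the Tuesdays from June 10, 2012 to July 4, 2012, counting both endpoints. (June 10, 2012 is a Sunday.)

4

June 10, 2012 is a Sunday; the first Tuesday on or after it is June 12, 2012 (2 days later).
From June 12, 2012 to July 4, 2012: 18 + 4 = 22 days (rest of June, July).
22 ÷ 7 = 3 full weeks with remainder 1, so 3 more Tuesdays after the first → 4.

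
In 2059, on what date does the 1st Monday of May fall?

May 5, 2059

May 2059 begins on a Thursday, so the first Monday is May 5 (4 days later).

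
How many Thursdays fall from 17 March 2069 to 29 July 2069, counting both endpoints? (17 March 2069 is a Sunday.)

17 March 2069 is a Sunday; the first Thursday on or after it is 21 March 2069 (4 days later).
From 21 March 2069 to 29 July 2069: 10 + 30 + 31 + 30 + 29 = 130 days (rest of March, April, May, June, July).
130 ÷ 7 = 18 full weeks with remainder 4, so 18 more Thursdays after the first → 19.

19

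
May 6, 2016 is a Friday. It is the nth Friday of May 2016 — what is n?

Day 6 falls in week ⌈6/7⌉ of the month.
Days 1–7 hold the 1st Friday, 8–14 the 2nd, 15–21 the 3rd, 22–28 the 4th, 29–31 the 5th.
6 is in the range for the 1st.

1st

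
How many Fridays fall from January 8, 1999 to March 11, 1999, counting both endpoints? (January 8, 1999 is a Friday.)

9

January 8, 1999 is a Friday; the first Friday on or after it is January 8, 1999.
From January 8, 1999 to March 11, 1999: 23 + 28 + 11 = 62 days (rest of January, February, March).
62 ÷ 7 = 8 full weeks with remainder 6, so 8 more Fridays after the first → 9.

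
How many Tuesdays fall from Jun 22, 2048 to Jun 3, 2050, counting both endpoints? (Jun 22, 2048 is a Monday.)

102

Jun 22, 2048 is a Monday; the first Tuesday on or after it is Jun 23, 2048 (1 day later).
From Jun 23, 2048 to Jun 3, 2050: 191 + 365 + 154 = 710 days (rest of 2048, 2049, to Jun 3, 2050 in 2050).
710 ÷ 7 = 101 full weeks with remainder 3, so 101 more Tuesdays after the first → 102.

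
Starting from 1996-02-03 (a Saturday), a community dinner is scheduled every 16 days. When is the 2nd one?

1996-02-19

The 2nd occurrence is 1 interval after the first: 1 × 16 = 16 days after 1996-02-03.
16 days later is 1996-02-19.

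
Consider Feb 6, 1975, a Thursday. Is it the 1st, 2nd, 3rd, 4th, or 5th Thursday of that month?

Day 6 falls in week ⌈6/7⌉ of the month.
Days 1–7 hold the 1st Thursday, 8–14 the 2nd, 15–21 the 3rd, 22–28 the 4th, 29–31 the 5th.
6 is in the range for the 1st.

1st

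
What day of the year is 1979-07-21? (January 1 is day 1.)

202

Days in months before July: 31 + 28 + 31 + 30 + 31 + 30 = 181.
Plus 21 days into July → day 202.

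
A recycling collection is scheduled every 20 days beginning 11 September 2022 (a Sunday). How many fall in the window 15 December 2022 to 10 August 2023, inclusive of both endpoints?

Occurrences land 20·i days after 11 September 2022 for i = 0, 1, 2, …
15 December 2022 is 95 days after the start; 95 ÷ 20 = 4 remainder 15; since the remainder is 15, round up to i = 5. First occurrence in the window: #6 on 20 December 2022 (5×20 = 100 days in).
10 August 2023 is 333 days after the start; 333 ÷ 20 = 16 remainder 13. Last occurrence in the window: #17 on 28 July 2023.
Occurrences #6 through #17: 12 in total.

12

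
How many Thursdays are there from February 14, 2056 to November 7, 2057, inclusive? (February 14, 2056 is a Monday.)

90

February 14, 2056 is a Monday; the first Thursday on or after it is February 17, 2056 (3 days later).
From February 17, 2056 to November 7, 2057: 318 + 311 = 629 days (rest of 2056, to November 7, 2057 in 2057).
629 ÷ 7 = 89 full weeks with remainder 6, so 89 more Thursdays after the first → 90.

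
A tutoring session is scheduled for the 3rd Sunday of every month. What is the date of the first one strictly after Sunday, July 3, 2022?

July 17, 2022

July 2022 starts on a Friday; its first Sunday is the 3rd, so the 3rd Sunday is the 17th — July 17, 2022.
July 17, 2022 is after July 3, 2022, so that is the next one.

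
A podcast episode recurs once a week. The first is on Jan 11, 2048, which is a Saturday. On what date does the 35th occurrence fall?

Sep 5, 2048

The 35th occurrence is 34 intervals after the first: 34 × 7 = 238 days after Jan 11, 2048.
Jan has 31 days — 20 days to the end of Jan leaves 218.
Feb has 29 days (189 left).
Mar has 31 days (158 left).
Apr has 30 days (128 left).
May has 31 days (97 left).
Jun has 30 days (67 left).
Jul has 31 days (36 left).
Aug has 31 days (5 left).
5 days into Sep → Sep 5, 2048.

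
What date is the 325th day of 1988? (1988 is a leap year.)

Jan has 31 days (325 − 31 = 294 remain).
Feb has 29 days (294 − 29 = 265 remain).
Mar has 31 days (265 − 31 = 234 remain).
Apr has 30 days (234 − 30 = 204 remain).
May has 31 days (204 − 31 = 173 remain).
Jun has 30 days (173 − 30 = 143 remain).
Jul has 31 days (143 − 31 = 112 remain).
Aug has 31 days (112 − 31 = 81 remain).
Sep has 30 days (81 − 30 = 51 remain).
Oct has 31 days (51 − 31 = 20 remain).
20 into Nov → Nov 20.

Nov 20, 1988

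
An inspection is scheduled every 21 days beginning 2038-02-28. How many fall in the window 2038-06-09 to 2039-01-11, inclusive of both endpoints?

11

Occurrences land 21·i days after 2038-02-28 for i = 0, 1, 2, …
2038-06-09 is 101 days after the start; 101 ÷ 21 = 4 remainder 17; since the remainder is 17, round up to i = 5. First occurrence in the window: #6 on 2038-06-13 (5×21 = 105 days in).
2039-01-11 is 317 days after the start; 317 ÷ 21 = 15 remainder 2. Last occurrence in the window: #16 on 2039-01-09.
Occurrences #6 through #16: 11 in total.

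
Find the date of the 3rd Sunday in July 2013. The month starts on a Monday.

21 July 2013

July 2013 begins on a Monday, so the first Sunday is July 7 (6 days later).
The 3rd Sunday is 2 weeks later: 7 + 14 = 21.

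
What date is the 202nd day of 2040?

20 July 2040

January has 31 days (202 − 31 = 171 remain).
February has 29 days (171 − 29 = 142 remain).
March has 31 days (142 − 31 = 111 remain).
April has 30 days (111 − 30 = 81 remain).
May has 31 days (81 − 31 = 50 remain).
June has 30 days (50 − 30 = 20 remain).
20 into July → July 20.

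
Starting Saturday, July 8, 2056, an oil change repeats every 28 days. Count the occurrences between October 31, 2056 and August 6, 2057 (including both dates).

Occurrences land 28·i days after July 8, 2056 for i = 0, 1, 2, …
October 31, 2056 is 115 days after the start; 115 ÷ 28 = 4 remainder 3; since the remainder is 3, round up to i = 5. First occurrence in the window: #6 on November 25, 2056 (5×28 = 140 days in).
August 6, 2057 is 394 days after the start; 394 ÷ 28 = 14 remainder 2. Last occurrence in the window: #15 on August 4, 2057.
Occurrences #6 through #15: 10 in total.

10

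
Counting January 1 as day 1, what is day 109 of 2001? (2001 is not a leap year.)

January has 31 days (109 − 31 = 78 remain).
February has 28 days (78 − 28 = 50 remain).
March has 31 days (50 − 31 = 19 remain).
19 into April → April 19.

April 19, 2001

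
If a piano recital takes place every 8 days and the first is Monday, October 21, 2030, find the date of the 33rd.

July 4, 2031

The 33rd occurrence is 32 intervals after the first: 32 × 8 = 256 days after October 21, 2030.
October has 31 days — 10 days to the end of October leaves 246.
November has 30 days (216 left).
December has 31 days (185 left).
January has 31 days (154 left).
February has 28 days (126 left).
March has 31 days (95 left).
April has 30 days (65 left).
May has 31 days (34 left).
June has 30 days (4 left).
4 days into July → July 4, 2031.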